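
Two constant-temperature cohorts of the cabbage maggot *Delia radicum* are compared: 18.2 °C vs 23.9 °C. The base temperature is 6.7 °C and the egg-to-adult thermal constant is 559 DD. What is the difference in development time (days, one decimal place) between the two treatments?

16.1 days

At 18.2 °C: 559 / (18.2 − 6.7) = 559 / 11.5 = 48.609 d.
At 23.9 °C: 559 / (23.9 − 6.7) = 559 / 17.2 = 32.500 d.
Difference = |48.609 − 32.500| = 16.109 ≈ 16.1 days.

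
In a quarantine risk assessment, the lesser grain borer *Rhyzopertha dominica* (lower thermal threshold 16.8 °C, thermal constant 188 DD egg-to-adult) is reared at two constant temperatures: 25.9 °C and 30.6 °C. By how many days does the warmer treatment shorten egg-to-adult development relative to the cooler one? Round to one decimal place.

7.0 days

At 25.9 °C: 188 / (25.9 − 16.8) = 188 / 9.1 = 20.659 d.
At 30.6 °C: 188 / (30.6 − 16.8) = 188 / 13.8 = 13.623 d.
Difference = |20.659 − 13.623| = 7.036 ≈ 7.0 days.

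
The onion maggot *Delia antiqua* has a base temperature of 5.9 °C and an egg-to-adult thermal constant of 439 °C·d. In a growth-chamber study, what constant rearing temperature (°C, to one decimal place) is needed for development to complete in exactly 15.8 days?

Required daily accumulation = 439 / 15.8 = 27.785 DD/day.
T = T_base + 27.785 = 5.9 + 27.785 = 33.685 ≈ 33.7 °C.

33.7 °C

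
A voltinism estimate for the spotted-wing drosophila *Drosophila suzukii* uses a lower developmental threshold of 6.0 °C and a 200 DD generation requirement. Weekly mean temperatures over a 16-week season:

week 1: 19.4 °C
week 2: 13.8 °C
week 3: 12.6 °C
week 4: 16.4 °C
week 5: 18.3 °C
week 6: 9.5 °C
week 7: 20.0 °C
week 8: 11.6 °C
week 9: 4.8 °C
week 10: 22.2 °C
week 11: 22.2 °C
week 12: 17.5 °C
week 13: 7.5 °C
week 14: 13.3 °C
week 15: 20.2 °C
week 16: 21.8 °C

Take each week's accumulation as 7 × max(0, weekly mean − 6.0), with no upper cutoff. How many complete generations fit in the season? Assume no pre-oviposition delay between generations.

5 generations

Weekly DD (7 × max(0, T̄ − 6.0)): 93.8, 54.6, 46.2, 72.8, 86.1, 24.5, 98.0, 39.2, 0.0, 113.4, 113.4, 80.5, 10.5, 51.1, 99.4, 110.6.
Season total = 1094.1 DD.
Complete generations = ⌊1094.1 / 200⌋ = 5.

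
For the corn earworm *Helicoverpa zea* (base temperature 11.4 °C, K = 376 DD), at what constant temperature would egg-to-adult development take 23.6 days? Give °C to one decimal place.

27.3 °C

Required daily accumulation = 376 / 23.6 = 15.932 DD/day.
T = T_base + 15.932 = 11.4 + 15.932 = 27.332 ≈ 27.3 °C.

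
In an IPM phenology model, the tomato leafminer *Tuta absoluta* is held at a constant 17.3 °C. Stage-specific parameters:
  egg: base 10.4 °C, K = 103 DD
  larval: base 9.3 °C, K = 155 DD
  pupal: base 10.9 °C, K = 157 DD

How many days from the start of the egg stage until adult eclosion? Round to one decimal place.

egg: 103 / (17.3 − 10.4) = 103 / 6.9 = 14.928 d.
larval: 155 / (17.3 − 9.3) = 155 / 8.0 = 19.375 d.
pupal: 157 / (17.3 − 10.9) = 157 / 6.4 = 24.531 d.
Sum = 58.834 ≈ 58.8 days.

58.8 days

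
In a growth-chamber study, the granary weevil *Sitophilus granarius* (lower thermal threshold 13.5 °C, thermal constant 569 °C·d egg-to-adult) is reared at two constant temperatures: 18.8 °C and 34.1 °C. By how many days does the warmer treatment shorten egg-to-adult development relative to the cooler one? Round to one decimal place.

At 18.8 °C: 569 / (18.8 − 13.5) = 569 / 5.3 = 107.358 d.
At 34.1 °C: 569 / (34.1 − 13.5) = 569 / 20.6 = 27.621 d.
Difference = |107.358 − 27.621| = 79.737 ≈ 79.7 days.

79.7 days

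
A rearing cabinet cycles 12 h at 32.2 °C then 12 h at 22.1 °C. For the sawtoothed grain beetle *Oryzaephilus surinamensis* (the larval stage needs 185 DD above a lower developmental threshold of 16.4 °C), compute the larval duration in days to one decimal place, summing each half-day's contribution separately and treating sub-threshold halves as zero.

17.2 days

Day half: max(0, 32.2 − 16.4) × 0.5 = 15.8 × 0.5 = 7.90 DD.
Night half: max(0, 22.1 − 16.4) × 0.5 = 5.7 × 0.5 = 2.85 DD.
Per 24 h: 10.75 DD/day.
Duration = 185 / 10.75 = 17.209 ≈ 17.2 days.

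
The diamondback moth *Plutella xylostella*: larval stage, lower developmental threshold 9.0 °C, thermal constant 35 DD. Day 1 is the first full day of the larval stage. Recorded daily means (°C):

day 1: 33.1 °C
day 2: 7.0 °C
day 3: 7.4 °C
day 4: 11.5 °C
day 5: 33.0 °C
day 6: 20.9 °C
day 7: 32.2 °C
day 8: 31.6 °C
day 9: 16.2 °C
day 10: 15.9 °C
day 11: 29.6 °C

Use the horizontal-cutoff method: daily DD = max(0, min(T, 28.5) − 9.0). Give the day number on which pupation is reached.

Daily DD above 9.0 °C (capped at 19.5): 19.5, 0.0, 0.0, 2.5, 19.5, 11.9, 19.5, 19.5, 7.2, 6.9, 19.5.
Cumulative: 19.5, 19.5, 19.5, 22.0, 41.5, 53.4, 72.9, 92.4, 99.6, 106.5, 126.0.
The total first reaches 35 DD on day 5.

day 5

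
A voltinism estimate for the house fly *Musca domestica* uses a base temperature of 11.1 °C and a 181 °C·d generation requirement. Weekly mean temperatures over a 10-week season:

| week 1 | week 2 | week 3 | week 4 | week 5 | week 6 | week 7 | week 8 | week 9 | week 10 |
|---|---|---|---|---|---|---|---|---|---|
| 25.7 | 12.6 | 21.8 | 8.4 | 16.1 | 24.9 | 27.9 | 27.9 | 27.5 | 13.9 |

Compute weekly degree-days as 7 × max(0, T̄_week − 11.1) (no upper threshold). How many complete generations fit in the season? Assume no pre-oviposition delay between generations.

Weekly DD (7 × max(0, T̄ − 11.1)): 102.2, 10.5, 74.9, 0.0, 35.0, 96.6, 117.6, 117.6, 114.8, 19.6.
Season total = 688.8 DD.
Complete generations = ⌊688.8 / 181⌋ = 3.

3 generations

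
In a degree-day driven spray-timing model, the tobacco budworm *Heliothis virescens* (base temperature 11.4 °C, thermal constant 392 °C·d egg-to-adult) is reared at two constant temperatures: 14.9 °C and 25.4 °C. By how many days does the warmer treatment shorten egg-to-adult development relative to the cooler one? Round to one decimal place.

84.0 days

At 14.9 °C: 392 / (14.9 − 11.4) = 392 / 3.5 = 112.000 d.
At 25.4 °C: 392 / (25.4 − 11.4) = 392 / 14.0 = 28.000 d.
Difference = |112.000 − 28.000| = 84.000 ≈ 84.0 days.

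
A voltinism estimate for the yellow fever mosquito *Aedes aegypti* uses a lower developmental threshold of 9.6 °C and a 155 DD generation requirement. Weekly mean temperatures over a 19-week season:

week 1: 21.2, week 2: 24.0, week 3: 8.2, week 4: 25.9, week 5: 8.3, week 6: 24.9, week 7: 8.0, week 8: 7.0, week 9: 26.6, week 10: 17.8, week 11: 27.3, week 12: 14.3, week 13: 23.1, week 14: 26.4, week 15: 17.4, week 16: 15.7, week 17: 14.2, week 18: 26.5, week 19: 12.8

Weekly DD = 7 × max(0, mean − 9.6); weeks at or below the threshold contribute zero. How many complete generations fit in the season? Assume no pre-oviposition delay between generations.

7 generations

Weekly DD (7 × max(0, T̄ − 9.6)): 81.2, 100.8, 0.0, 114.1, 0.0, 107.1, 0.0, 0.0, 119.0, 57.4, 123.9, 32.9, 94.5, 117.6, 54.6, 42.7, 32.2, 118.3, 22.4.
Season total = 1218.7 DD.
Complete generations = ⌊1218.7 / 155⌋ = 7.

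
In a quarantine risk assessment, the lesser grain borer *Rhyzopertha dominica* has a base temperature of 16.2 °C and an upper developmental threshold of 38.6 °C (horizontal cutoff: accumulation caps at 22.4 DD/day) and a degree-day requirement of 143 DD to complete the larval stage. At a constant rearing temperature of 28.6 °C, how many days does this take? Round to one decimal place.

11.5 days

Daily accumulation = 28.6 − 16.2 = 12.4 DD/day.
Duration = 143 / 12.4 = 11.532 ≈ 11.5 days.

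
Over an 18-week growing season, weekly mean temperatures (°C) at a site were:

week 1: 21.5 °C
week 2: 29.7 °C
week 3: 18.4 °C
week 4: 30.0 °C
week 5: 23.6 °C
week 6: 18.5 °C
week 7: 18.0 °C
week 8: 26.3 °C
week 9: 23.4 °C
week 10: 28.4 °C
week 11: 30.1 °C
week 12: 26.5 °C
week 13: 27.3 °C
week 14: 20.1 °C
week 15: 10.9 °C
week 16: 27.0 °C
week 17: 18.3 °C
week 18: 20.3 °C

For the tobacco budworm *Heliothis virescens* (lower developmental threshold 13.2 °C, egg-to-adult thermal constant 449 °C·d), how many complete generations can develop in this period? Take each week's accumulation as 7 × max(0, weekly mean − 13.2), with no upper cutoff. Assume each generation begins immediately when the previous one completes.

Weekly DD (7 × max(0, T̄ − 13.2)): 58.1, 115.5, 36.4, 117.6, 72.8, 37.1, 33.6, 91.7, 71.4, 106.4, 118.3, 93.1, 98.7, 48.3, 0.0, 96.6, 35.7, 49.7.
Season total = 1281.0 DD.
Complete generations = ⌊1281.0 / 449⌋ = 2.

2 generations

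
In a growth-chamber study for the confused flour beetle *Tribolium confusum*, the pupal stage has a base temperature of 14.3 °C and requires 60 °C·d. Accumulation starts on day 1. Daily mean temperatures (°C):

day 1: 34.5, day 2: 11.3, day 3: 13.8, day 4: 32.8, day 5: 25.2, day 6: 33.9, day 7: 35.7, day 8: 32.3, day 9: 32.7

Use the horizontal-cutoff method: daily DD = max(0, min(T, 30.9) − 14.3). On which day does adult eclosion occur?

Daily DD above 14.3 °C (capped at 16.6): 16.6, 0.0, 0.0, 16.6, 10.9, 16.6, 16.6, 16.6, 16.6.
Cumulative: 16.6, 16.6, 16.6, 33.2, 44.1, 60.7, 77.3, 93.9, 110.5.
The total first reaches 60 DD on day 6.

day 6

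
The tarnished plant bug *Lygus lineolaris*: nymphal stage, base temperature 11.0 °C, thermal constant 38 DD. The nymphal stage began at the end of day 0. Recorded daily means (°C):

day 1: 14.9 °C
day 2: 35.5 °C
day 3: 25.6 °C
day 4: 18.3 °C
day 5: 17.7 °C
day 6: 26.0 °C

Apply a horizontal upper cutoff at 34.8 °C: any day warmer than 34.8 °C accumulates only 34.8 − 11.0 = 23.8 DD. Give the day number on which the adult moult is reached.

day 3

Daily DD above 11.0 °C (capped at 23.8): 3.9, 23.8, 14.6, 7.3, 6.7, 15.0.
Cumulative: 3.9, 27.7, 42.3, 49.6, 56.3, 71.3.
The total first reaches 38 DD on day 3.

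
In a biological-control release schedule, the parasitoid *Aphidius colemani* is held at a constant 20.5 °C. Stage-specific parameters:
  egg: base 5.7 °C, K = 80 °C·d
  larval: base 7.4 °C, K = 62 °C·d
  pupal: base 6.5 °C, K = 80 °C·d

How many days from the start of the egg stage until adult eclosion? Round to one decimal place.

15.9 days

egg: 80 / (20.5 − 5.7) = 80 / 14.8 = 5.405 d.
larval: 62 / (20.5 − 7.4) = 62 / 13.1 = 4.733 d.
pupal: 80 / (20.5 − 6.5) = 80 / 14.0 = 5.714 d.
Sum = 15.853 ≈ 15.9 days.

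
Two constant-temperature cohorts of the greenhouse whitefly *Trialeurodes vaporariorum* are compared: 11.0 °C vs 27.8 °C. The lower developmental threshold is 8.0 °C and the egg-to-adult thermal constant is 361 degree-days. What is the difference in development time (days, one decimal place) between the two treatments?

At 11.0 °C: 361 / (11.0 − 8.0) = 361 / 3.0 = 120.333 d.
At 27.8 °C: 361 / (27.8 − 8.0) = 361 / 19.8 = 18.232 d.
Difference = |120.333 − 18.232| = 102.101 ≈ 102.1 days.

102.1 days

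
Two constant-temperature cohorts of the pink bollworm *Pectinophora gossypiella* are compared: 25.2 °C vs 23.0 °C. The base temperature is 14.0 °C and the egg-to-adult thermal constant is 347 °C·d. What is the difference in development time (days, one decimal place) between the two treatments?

At 25.2 °C: 347 / (25.2 − 14.0) = 347 / 11.2 = 30.982 d.
At 23.0 °C: 347 / (23.0 − 14.0) = 347 / 9.0 = 38.556 d.
Difference = |30.982 − 38.556| = 7.573 ≈ 7.6 days.

7.6 days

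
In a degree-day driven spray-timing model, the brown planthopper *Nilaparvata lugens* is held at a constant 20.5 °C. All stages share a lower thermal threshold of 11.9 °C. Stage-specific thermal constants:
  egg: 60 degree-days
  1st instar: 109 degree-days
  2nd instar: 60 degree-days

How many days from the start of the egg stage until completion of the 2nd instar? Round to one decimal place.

26.6 days

Daily accumulation at 20.5 °C = 20.5 − 11.9 = 8.6 DD/day.
Total K = 60 + 109 + 60 = 229 DD.
Total duration = 229 / 8.6 = 26.628 ≈ 26.6 days.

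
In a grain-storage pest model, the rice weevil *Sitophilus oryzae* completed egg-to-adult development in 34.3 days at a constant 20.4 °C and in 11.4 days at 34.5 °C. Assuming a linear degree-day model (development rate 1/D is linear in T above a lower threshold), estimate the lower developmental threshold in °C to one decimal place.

13.4 °C

Linear rate model ⇒ the product D·(T − T_b) is constant across temperatures.
34.3·(20.4 − T_b) = 11.4·(34.5 − T_b)
T_b = (34.3·20.4 − 11.4·34.5) / (34.3 − 11.4) = 306.42 / 22.9 = 13.381 °C ≈ 13.4 °C.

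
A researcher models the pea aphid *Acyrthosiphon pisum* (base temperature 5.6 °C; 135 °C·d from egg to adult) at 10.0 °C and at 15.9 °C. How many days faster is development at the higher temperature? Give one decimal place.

17.6 days

At 10.0 °C: 135 / (10.0 − 5.6) = 135 / 4.4 = 30.682 d.
At 15.9 °C: 135 / (15.9 − 5.6) = 135 / 10.3 = 13.107 d.
Difference = |30.682 − 13.107| = 17.575 ≈ 17.6 days.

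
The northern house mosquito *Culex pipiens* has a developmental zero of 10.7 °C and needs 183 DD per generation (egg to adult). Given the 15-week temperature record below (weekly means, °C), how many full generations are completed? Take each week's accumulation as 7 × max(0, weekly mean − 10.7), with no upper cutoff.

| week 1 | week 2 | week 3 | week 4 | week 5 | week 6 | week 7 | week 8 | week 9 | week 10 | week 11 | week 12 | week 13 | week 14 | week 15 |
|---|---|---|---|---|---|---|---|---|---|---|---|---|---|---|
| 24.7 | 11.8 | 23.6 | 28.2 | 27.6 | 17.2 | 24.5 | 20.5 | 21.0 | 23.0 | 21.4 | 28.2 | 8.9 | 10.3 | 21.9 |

5 generations

Weekly DD (7 × max(0, T̄ − 10.7)): 98.0, 7.7, 90.3, 122.5, 118.3, 45.5, 96.6, 68.6, 72.1, 86.1, 74.9, 122.5, 0.0, 0.0, 78.4.
Season total = 1081.5 DD.
Complete generations = ⌊1081.5 / 183⌋ = 5.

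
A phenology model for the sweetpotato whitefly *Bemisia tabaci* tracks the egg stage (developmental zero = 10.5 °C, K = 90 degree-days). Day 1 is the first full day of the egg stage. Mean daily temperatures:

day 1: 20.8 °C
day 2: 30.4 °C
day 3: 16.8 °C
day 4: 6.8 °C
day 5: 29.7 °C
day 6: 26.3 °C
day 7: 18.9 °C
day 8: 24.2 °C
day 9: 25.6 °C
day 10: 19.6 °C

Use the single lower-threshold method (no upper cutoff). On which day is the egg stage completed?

day 8

Daily DD above 10.5 °C: 10.3, 19.9, 6.3, 0.0, 19.2, 15.8, 8.4, 13.7, 15.1, 9.1.
Cumulative: 10.3, 30.2, 36.5, 36.5, 55.7, 71.5, 79.9, 93.6, 108.7, 117.8.
The total first reaches 90 DD on day 8.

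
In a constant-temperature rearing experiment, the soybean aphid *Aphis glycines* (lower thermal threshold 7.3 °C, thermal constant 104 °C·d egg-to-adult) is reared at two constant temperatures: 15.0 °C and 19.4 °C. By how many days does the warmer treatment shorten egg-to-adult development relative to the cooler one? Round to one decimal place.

4.9 days

At 15.0 °C: 104 / (15.0 − 7.3) = 104 / 7.7 = 13.506 d.
At 19.4 °C: 104 / (19.4 − 7.3) = 104 / 12.1 = 8.595 d.
Difference = |13.506 − 8.595| = 4.911 ≈ 4.9 days.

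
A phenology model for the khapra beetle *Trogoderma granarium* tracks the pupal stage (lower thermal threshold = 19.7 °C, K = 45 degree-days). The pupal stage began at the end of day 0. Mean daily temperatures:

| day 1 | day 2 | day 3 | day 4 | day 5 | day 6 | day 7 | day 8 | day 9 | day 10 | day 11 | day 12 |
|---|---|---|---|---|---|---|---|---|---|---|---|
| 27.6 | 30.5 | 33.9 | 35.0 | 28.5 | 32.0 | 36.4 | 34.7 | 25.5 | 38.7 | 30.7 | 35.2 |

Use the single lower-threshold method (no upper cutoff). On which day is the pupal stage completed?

Daily DD above 19.7 °C: 7.9, 10.8, 14.2, 15.3, 8.8, 12.3, 16.7, 15.0, 5.8, 19.0, 11.0, 15.5.
Cumulative: 7.9, 18.7, 32.9, 48.2, 57.0, 69.3, 86.0, 101.0, 106.8, 125.8, 136.8, 152.3.
The total first reaches 45 DD on day 4.

day 4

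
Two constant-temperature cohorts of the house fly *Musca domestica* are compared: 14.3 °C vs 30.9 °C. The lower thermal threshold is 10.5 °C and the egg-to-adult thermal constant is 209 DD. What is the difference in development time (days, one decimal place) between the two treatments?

At 14.3 °C: 209 / (14.3 − 10.5) = 209 / 3.8 = 55.000 d.
At 30.9 °C: 209 / (30.9 − 10.5) = 209 / 20.4 = 10.245 d.
Difference = |55.000 − 10.245| = 44.755 ≈ 44.8 days.

44.8 days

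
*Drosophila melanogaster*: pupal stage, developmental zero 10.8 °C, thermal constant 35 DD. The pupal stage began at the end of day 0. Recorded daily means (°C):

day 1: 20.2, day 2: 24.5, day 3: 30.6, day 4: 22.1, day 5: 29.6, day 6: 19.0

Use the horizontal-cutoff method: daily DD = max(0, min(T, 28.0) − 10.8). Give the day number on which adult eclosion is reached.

day 3

Daily DD above 10.8 °C (capped at 17.2): 9.4, 13.7, 17.2, 11.3, 17.2, 8.2.
Cumulative: 9.4, 23.1, 40.3, 51.6, 68.8, 77.0.
The total first reaches 35 DD on day 3.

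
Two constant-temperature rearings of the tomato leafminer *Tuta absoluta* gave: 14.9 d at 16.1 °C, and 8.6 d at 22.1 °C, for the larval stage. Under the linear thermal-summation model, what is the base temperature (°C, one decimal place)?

7.9 °C

Equal thermal constants: D₁(T₁ − T_b) = D₂(T₂ − T_b).
14.9·(16.1 − T_b) = 8.6·(22.1 − T_b)
T_b = (14.9·16.1 − 8.6·22.1) / (14.9 − 8.6) = 49.83 / 6.3 = 7.910 °C ≈ 7.9 °C.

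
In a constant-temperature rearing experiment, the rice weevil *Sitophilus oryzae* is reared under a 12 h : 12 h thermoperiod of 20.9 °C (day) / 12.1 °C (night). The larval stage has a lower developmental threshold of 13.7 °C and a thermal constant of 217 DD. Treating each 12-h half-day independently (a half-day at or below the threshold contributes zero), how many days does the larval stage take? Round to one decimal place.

60.3 days

Day half: max(0, 20.9 − 13.7) × 0.5 = 7.2 × 0.5 = 3.60 DD.
Night half: max(0, 12.1 − 13.7) × 0.5 = 0.0 × 0.5 = 0.00 DD.
Per 24 h: 3.60 DD/day.
Duration = 217 / 3.60 = 60.278 ≈ 60.3 days.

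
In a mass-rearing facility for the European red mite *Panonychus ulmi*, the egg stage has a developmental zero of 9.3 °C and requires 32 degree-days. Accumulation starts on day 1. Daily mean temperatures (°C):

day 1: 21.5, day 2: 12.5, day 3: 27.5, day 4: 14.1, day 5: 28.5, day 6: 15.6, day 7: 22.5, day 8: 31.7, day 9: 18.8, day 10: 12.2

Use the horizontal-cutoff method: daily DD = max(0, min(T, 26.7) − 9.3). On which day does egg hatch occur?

Daily DD above 9.3 °C (capped at 17.4): 12.2, 3.2, 17.4, 4.8, 17.4, 6.3, 13.2, 17.4, 9.5, 2.9.
Cumulative: 12.2, 15.4, 32.8, 37.6, 55.0, 61.3, 74.5, 91.9, 101.4, 104.3.
The total first reaches 32 DD on day 3.

day 3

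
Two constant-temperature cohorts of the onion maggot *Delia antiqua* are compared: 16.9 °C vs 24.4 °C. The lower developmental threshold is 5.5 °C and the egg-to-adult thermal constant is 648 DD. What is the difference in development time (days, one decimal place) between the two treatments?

22.6 days

At 16.9 °C: 648 / (16.9 − 5.5) = 648 / 11.4 = 56.842 d.
At 24.4 °C: 648 / (24.4 − 5.5) = 648 / 18.9 = 34.286 d.
Difference = |56.842 − 34.286| = 22.556 ≈ 22.6 days.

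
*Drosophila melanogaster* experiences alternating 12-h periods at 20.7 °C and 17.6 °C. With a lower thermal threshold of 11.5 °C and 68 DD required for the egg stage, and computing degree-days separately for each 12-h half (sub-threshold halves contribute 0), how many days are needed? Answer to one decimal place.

Day half: max(0, 20.7 − 11.5) × 0.5 = 9.2 × 0.5 = 4.60 DD.
Night half: max(0, 17.6 − 11.5) × 0.5 = 6.1 × 0.5 = 3.05 DD.
Per 24 h: 7.65 DD/day.
Duration = 68 / 7.65 = 8.889 ≈ 8.9 days.

8.9 days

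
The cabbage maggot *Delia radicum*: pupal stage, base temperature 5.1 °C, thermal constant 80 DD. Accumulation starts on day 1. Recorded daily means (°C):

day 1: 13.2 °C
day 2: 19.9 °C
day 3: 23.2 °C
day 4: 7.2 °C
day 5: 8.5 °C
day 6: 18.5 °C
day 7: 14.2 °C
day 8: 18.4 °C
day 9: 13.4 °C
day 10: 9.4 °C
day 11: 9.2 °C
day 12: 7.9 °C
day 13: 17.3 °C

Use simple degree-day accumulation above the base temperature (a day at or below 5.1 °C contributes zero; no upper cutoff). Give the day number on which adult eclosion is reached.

day 8

Daily DD above 5.1 °C: 8.1, 14.8, 18.1, 2.1, 3.4, 13.4, 9.1, 13.3, 8.3, 4.3, 4.1, 2.8, 12.2.
Cumulative: 8.1, 22.9, 41.0, 43.1, 46.5, 59.9, 69.0, 82.3, 90.6, 94.9, 99.0, 101.8, 114.0.
The total first reaches 80 DD on day 8.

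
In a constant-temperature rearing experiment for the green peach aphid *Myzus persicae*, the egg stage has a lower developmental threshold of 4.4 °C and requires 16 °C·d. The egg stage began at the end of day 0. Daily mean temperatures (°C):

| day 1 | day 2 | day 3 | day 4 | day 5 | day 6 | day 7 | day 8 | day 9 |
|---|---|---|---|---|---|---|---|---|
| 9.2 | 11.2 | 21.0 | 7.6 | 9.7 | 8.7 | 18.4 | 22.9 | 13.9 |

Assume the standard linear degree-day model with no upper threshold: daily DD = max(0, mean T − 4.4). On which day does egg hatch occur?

day 3

Daily DD above 4.4 °C: 4.8, 6.8, 16.6, 3.2, 5.3, 4.3, 14.0, 18.5, 9.5.
Cumulative: 4.8, 11.6, 28.2, 31.4, 36.7, 41.0, 55.0, 73.5, 83.0.
The total first reaches 16 DD on day 3.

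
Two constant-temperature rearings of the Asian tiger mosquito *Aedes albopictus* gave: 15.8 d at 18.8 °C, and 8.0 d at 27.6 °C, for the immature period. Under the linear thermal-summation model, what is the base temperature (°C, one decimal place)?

Linear rate model ⇒ the product D·(T − T_b) is constant across temperatures.
15.8·(18.8 − T_b) = 8.0·(27.6 − T_b)
T_b = (15.8·18.8 − 8.0·27.6) / (15.8 − 8.0) = 76.24 / 7.8 = 9.774 °C ≈ 9.8 °C.

9.8 °C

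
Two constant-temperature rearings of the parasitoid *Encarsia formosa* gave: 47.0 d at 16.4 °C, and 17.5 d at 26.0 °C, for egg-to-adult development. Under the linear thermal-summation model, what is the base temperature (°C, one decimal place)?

Equal thermal constants: D₁(T₁ − T_b) = D₂(T₂ − T_b).
47.0·(16.4 − T_b) = 17.5·(26.0 − T_b)
T_b = (47.0·16.4 − 17.5·26.0) / (47.0 − 17.5) = 315.80 / 29.5 = 10.705 °C ≈ 10.7 °C.

10.7 °C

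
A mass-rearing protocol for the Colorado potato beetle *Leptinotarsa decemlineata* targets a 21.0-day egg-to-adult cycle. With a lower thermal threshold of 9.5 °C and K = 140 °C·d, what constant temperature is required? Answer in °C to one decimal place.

Required daily accumulation = 140 / 21.0 = 6.667 DD/day.
T = T_base + 6.667 = 9.5 + 6.667 = 16.167 ≈ 16.2 °C.

16.2 °C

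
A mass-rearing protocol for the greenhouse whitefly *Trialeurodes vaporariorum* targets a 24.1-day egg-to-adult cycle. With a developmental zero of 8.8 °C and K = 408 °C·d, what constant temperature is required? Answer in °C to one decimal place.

25.7 °C

Required daily accumulation = 408 / 24.1 = 16.929 DD/day.
T = T_base + 16.929 = 8.8 + 16.929 = 25.729 ≈ 25.7 °C.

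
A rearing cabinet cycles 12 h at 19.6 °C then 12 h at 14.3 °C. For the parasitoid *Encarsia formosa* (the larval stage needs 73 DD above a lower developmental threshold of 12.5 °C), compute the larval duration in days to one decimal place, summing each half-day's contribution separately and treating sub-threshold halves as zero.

Day half: max(0, 19.6 − 12.5) × 0.5 = 7.1 × 0.5 = 3.55 DD.
Night half: max(0, 14.3 − 12.5) × 0.5 = 1.8 × 0.5 = 0.90 DD.
Per 24 h: 4.45 DD/day.
Duration = 73 / 4.45 = 16.404 ≈ 16.4 days.

16.4 days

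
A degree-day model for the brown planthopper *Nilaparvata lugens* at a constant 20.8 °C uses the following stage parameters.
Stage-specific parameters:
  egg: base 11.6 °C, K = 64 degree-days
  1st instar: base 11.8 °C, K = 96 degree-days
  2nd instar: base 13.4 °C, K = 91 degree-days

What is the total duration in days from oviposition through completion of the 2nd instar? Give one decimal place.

29.9 days

egg: 64 / (20.8 − 11.6) = 64 / 9.2 = 6.957 d.
1st instar: 96 / (20.8 − 11.8) = 96 / 9.0 = 10.667 d.
2nd instar: 91 / (20.8 − 13.4) = 91 / 7.4 = 12.297 d.
Sum = 29.920 ≈ 29.9 days.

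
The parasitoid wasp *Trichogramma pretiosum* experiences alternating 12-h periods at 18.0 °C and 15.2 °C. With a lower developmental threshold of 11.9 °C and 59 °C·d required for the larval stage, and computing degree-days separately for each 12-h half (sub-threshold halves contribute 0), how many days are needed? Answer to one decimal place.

12.6 days

Day half: max(0, 18.0 − 11.9) × 0.5 = 6.1 × 0.5 = 3.05 DD.
Night half: max(0, 15.2 − 11.9) × 0.5 = 3.3 × 0.5 = 1.65 DD.
Per 24 h: 4.70 DD/day.
Duration = 59 / 4.70 = 12.553 ≈ 12.6 days.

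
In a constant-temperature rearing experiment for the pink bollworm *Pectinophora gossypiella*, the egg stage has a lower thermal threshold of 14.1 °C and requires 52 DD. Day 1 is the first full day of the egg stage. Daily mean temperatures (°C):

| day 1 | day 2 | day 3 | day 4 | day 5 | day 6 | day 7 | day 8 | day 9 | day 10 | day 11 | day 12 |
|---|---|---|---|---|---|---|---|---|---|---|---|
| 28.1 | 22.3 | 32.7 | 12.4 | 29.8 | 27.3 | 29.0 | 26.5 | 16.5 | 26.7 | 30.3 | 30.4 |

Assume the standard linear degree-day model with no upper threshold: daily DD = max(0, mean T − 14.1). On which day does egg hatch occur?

Daily DD above 14.1 °C: 14.0, 8.2, 18.6, 0.0, 15.7, 13.2, 14.9, 12.4, 2.4, 12.6, 16.2, 16.3.
Cumulative: 14.0, 22.2, 40.8, 40.8, 56.5, 69.7, 84.6, 97.0, 99.4, 112.0, 128.2, 144.5.
The total first reaches 52 DD on day 5.

day 5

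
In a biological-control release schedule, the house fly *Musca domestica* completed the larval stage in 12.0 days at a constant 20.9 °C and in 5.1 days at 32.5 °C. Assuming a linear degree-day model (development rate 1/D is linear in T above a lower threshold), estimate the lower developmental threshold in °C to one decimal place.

Under the model K = D·(T − T_b), so D₁·(T₁ − T_b) = D₂·(T₂ − T_b).
12.0·(20.9 − T_b) = 5.1·(32.5 − T_b)
T_b = (12.0·20.9 − 5.1·32.5) / (12.0 − 5.1) = 85.05 / 6.9 = 12.326 °C ≈ 12.3 °C.

12.3 °C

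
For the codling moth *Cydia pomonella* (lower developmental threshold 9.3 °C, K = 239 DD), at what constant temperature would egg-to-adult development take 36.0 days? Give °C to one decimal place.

Required daily accumulation = 239 / 36.0 = 6.639 DD/day.
T = T_base + 6.639 = 9.3 + 6.639 = 15.939 ≈ 15.9 °C.

15.9 °C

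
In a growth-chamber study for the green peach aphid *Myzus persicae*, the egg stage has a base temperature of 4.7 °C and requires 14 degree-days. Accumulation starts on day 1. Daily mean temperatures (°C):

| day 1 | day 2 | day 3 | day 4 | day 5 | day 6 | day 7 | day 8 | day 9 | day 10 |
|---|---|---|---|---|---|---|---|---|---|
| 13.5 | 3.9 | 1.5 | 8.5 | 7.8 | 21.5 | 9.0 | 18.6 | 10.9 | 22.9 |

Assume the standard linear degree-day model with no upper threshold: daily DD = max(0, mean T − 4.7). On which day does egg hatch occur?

Daily DD above 4.7 °C: 8.8, 0.0, 0.0, 3.8, 3.1, 16.8, 4.3, 13.9, 6.2, 18.2.
Cumulative: 8.8, 8.8, 8.8, 12.6, 15.7, 32.5, 36.8, 50.7, 56.9, 75.1.
The total first reaches 14 DD on day 5.

day 5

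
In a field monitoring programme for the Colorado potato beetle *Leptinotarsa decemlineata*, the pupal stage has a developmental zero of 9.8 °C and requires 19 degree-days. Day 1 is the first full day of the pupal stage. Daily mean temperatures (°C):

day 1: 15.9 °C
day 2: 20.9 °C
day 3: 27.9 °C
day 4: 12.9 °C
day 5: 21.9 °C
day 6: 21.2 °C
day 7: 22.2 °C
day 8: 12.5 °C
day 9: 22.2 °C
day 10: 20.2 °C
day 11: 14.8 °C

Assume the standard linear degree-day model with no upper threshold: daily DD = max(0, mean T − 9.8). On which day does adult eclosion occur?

Daily DD above 9.8 °C: 6.1, 11.1, 18.1, 3.1, 12.1, 11.4, 12.4, 2.7, 12.4, 10.4, 5.0.
Cumulative: 6.1, 17.2, 35.3, 38.4, 50.5, 61.9, 74.3, 77.0, 89.4, 99.8, 104.8.
The total first reaches 19 DD on day 3.

day 3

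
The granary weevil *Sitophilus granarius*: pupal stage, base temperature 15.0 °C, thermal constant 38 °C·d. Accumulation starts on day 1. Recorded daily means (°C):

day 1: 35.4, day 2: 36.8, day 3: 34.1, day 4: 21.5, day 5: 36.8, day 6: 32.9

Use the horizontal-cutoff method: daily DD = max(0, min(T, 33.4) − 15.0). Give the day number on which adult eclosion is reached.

Daily DD above 15.0 °C (capped at 18.4): 18.4, 18.4, 18.4, 6.5, 18.4, 17.9.
Cumulative: 18.4, 36.8, 55.2, 61.7, 80.1, 98.0.
The total first reaches 38 DD on day 3.

day 3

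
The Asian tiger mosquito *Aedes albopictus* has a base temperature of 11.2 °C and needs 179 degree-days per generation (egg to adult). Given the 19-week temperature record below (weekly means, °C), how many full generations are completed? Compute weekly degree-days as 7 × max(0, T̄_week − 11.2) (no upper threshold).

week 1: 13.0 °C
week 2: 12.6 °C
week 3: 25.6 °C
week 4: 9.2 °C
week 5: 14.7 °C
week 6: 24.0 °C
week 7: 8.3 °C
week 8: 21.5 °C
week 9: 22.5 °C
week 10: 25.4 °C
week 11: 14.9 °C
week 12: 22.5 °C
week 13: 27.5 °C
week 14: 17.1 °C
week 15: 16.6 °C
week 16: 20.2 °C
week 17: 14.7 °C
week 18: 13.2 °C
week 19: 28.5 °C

5 generations

Weekly DD (7 × max(0, T̄ − 11.2)): 12.6, 9.8, 100.8, 0.0, 24.5, 89.6, 0.0, 72.1, 79.1, 99.4, 25.9, 79.1, 114.1, 41.3, 37.8, 63.0, 24.5, 14.0, 121.1.
Season total = 1008.7 DD.
Complete generations = ⌊1008.7 / 179⌋ = 5.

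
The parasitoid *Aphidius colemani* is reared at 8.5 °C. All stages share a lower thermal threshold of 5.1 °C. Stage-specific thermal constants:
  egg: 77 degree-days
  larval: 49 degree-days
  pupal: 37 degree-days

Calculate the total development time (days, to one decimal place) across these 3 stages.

Daily accumulation at 8.5 °C = 8.5 − 5.1 = 3.4 DD/day.
Total K = 77 + 49 + 37 = 163 DD.
Total duration = 163 / 3.4 = 47.941 ≈ 47.9 days.

47.9 days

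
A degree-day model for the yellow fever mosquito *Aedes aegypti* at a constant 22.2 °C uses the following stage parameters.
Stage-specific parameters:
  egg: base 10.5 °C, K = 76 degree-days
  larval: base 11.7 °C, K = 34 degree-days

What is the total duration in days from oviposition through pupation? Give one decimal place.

egg: 76 / (22.2 − 10.5) = 76 / 11.7 = 6.496 d.
larval: 34 / (22.2 − 11.7) = 34 / 10.5 = 3.238 d.
Sum = 9.734 ≈ 9.7 days.

9.7 days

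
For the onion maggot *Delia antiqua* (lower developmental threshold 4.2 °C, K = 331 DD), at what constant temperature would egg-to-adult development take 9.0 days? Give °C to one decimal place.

41.0 °C

Required daily accumulation = 331 / 9.0 = 36.778 DD/day.
T = T_base + 36.778 = 4.2 + 36.778 = 40.978 ≈ 41.0 °C.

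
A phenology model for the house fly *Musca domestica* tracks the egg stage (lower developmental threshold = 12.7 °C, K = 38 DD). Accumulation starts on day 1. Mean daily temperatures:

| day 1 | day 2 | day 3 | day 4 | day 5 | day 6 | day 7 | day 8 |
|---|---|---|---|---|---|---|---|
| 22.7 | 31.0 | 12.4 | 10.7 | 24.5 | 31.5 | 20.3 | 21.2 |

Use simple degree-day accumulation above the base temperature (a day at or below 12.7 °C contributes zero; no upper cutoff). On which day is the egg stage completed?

day 5

Daily DD above 12.7 °C: 10.0, 18.3, 0.0, 0.0, 11.8, 18.8, 7.6, 8.5.
Cumulative: 10.0, 28.3, 28.3, 28.3, 40.1, 58.9, 66.5, 75.0.
The total first reaches 38 DD on day 5.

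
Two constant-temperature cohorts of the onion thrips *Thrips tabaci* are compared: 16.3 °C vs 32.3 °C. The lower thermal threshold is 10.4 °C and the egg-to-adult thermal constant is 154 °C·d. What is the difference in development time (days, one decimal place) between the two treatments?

At 16.3 °C: 154 / (16.3 − 10.4) = 154 / 5.9 = 26.102 d.
At 32.3 °C: 154 / (32.3 − 10.4) = 154 / 21.9 = 7.032 d.
Difference = |26.102 − 7.032| = 19.070 ≈ 19.1 days.

19.1 days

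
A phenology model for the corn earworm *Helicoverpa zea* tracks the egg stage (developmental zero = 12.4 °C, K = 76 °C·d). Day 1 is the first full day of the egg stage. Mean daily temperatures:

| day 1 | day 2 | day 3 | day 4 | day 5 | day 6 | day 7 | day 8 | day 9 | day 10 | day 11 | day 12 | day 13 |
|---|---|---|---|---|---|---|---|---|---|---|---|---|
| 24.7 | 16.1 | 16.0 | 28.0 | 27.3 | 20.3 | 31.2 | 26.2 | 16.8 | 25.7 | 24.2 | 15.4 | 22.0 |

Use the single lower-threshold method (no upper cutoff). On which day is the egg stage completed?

day 7

Daily DD above 12.4 °C: 12.3, 3.7, 3.6, 15.6, 14.9, 7.9, 18.8, 13.8, 4.4, 13.3, 11.8, 3.0, 9.6.
Cumulative: 12.3, 16.0, 19.6, 35.2, 50.1, 58.0, 76.8, 90.6, 95.0, 108.3, 120.1, 123.1, 132.7.
The total first reaches 76 DD on day 7.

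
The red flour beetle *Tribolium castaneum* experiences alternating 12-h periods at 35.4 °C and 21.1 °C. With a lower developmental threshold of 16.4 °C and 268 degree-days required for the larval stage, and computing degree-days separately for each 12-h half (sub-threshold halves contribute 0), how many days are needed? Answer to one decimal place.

Day half: max(0, 35.4 − 16.4) × 0.5 = 19.0 × 0.5 = 9.50 DD.
Night half: max(0, 21.1 − 16.4) × 0.5 = 4.7 × 0.5 = 2.35 DD.
Per 24 h: 11.85 DD/day.
Duration = 268 / 11.85 = 22.616 ≈ 22.6 days.

22.6 days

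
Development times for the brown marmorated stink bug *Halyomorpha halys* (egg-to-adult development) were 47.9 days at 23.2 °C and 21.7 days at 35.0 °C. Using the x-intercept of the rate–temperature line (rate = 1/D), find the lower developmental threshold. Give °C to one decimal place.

13.4 °C

Equal thermal constants: D₁(T₁ − T_b) = D₂(T₂ − T_b).
47.9·(23.2 − T_b) = 21.7·(35.0 − T_b)
T_b = (47.9·23.2 − 21.7·35.0) / (47.9 − 21.7) = 351.78 / 26.2 = 13.427 °C ≈ 13.4 °C.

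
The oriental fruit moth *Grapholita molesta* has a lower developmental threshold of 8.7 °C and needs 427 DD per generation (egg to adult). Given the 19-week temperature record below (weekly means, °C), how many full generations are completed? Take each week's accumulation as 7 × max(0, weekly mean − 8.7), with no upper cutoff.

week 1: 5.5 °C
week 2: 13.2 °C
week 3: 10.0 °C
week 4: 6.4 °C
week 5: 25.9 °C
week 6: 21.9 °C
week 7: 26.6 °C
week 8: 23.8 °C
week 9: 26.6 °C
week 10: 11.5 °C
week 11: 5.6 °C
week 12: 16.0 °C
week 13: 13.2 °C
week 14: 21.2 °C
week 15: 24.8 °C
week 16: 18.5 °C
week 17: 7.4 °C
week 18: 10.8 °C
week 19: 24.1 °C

2 generations

Weekly DD (7 × max(0, T̄ − 8.7)): 0.0, 31.5, 9.1, 0.0, 120.4, 92.4, 125.3, 105.7, 125.3, 19.6, 0.0, 51.1, 31.5, 87.5, 112.7, 68.6, 0.0, 14.7, 107.8.
Season total = 1103.2 DD.
Complete generations = ⌊1103.2 / 427⌋ = 2.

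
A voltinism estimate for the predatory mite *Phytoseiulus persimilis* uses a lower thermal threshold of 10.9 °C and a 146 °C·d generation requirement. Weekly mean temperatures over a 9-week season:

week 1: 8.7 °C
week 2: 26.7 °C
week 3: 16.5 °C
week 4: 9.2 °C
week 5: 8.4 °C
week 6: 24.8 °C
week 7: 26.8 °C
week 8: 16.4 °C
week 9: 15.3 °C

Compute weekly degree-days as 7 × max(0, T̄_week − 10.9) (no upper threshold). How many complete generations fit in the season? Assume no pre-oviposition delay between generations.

2 generations

Weekly DD (7 × max(0, T̄ − 10.9)): 0.0, 110.6, 39.2, 0.0, 0.0, 97.3, 111.3, 38.5, 30.8.
Season total = 427.7 DD.
Complete generations = ⌊427.7 / 146⌋ = 2.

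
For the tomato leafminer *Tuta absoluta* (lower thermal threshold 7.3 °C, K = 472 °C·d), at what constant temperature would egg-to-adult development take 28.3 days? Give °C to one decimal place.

Required daily accumulation = 472 / 28.3 = 16.678 DD/day.
T = T_base + 16.678 = 7.3 + 16.678 = 23.978 ≈ 24.0 °C.

24.0 °C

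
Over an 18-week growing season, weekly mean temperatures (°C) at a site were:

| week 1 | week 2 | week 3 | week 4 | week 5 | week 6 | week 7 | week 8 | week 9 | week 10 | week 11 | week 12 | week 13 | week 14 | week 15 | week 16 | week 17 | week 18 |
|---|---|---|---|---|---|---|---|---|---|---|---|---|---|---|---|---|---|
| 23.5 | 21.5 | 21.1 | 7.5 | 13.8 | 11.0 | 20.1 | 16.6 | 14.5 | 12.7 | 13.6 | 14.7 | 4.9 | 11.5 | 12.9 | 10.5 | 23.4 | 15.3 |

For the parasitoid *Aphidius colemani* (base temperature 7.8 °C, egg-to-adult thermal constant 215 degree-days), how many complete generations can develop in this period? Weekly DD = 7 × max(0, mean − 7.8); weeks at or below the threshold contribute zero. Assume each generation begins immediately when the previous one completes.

4 generations

Weekly DD (7 × max(0, T̄ − 7.8)): 109.9, 95.9, 93.1, 0.0, 42.0, 22.4, 86.1, 61.6, 46.9, 34.3, 40.6, 48.3, 0.0, 25.9, 35.7, 18.9, 109.2, 52.5.
Season total = 923.3 DD.
Complete generations = ⌊923.3 / 215⌋ = 4.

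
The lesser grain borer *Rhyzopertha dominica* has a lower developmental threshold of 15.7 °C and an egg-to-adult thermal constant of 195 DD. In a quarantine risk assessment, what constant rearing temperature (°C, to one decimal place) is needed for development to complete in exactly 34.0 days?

21.4 °C

Required daily accumulation = 195 / 34.0 = 5.735 DD/day.
T = T_base + 5.735 = 15.7 + 5.735 = 21.435 ≈ 21.4 °C.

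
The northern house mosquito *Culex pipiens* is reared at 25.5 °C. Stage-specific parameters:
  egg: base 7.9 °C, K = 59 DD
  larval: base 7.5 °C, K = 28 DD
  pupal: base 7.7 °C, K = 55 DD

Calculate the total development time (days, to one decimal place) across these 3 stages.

8.0 days

egg: 59 / (25.5 − 7.9) = 59 / 17.6 = 3.352 d.
larval: 28 / (25.5 − 7.5) = 28 / 18.0 = 1.556 d.
pupal: 55 / (25.5 − 7.7) = 55 / 17.8 = 3.090 d.
Sum = 7.998 ≈ 8.0 days.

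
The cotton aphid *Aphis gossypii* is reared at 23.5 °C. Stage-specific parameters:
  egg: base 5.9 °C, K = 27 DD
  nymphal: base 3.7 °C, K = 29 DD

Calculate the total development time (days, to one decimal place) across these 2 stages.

egg: 27 / (23.5 − 5.9) = 27 / 17.6 = 1.534 d.
nymphal: 29 / (23.5 − 3.7) = 29 / 19.8 = 1.465 d.
Sum = 2.999 ≈ 3.0 days.

3.0 days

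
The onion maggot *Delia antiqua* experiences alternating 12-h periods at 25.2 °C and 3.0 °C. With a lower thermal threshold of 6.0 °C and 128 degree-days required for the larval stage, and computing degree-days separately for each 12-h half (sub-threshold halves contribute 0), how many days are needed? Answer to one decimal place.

13.3 days

Day half: max(0, 25.2 − 6.0) × 0.5 = 19.2 × 0.5 = 9.60 DD.
Night half: max(0, 3.0 − 6.0) × 0.5 = 0.0 × 0.5 = 0.00 DD.
Per 24 h: 9.60 DD/day.
Duration = 128 / 9.60 = 13.333 ≈ 13.3 days.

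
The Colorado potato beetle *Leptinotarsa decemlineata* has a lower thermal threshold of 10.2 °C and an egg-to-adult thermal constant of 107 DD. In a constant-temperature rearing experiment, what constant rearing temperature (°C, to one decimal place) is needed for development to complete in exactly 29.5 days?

Required daily accumulation = 107 / 29.5 = 3.627 DD/day.
T = T_base + 3.627 = 10.2 + 3.627 = 13.827 ≈ 13.8 °C.

13.8 °C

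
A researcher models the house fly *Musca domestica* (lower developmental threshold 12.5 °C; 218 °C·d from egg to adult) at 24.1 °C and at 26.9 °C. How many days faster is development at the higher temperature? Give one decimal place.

3.7 days

At 24.1 °C: 218 / (24.1 − 12.5) = 218 / 11.6 = 18.793 d.
At 26.9 °C: 218 / (26.9 − 12.5) = 218 / 14.4 = 15.139 d.
Difference = |18.793 − 15.139| = 3.654 ≈ 3.7 days.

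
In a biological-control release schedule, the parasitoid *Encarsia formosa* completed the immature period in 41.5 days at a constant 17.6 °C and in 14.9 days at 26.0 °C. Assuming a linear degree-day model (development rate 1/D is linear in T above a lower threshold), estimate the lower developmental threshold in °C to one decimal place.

12.9 °C

Equal thermal constants: D₁(T₁ − T_b) = D₂(T₂ − T_b).
41.5·(17.6 − T_b) = 14.9·(26.0 − T_b)
T_b = (41.5·17.6 − 14.9·26.0) / (41.5 − 14.9) = 343.00 / 26.6 = 12.895 °C ≈ 12.9 °C.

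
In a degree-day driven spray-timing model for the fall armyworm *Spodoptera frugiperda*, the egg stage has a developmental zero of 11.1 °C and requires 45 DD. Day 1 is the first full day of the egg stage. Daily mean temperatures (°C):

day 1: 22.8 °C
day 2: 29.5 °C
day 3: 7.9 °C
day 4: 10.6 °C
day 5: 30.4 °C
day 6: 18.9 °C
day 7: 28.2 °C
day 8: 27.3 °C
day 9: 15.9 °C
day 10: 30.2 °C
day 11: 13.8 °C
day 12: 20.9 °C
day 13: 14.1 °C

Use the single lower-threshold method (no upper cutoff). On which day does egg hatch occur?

day 5

Daily DD above 11.1 °C: 11.7, 18.4, 0.0, 0.0, 19.3, 7.8, 17.1, 16.2, 4.8, 19.1, 2.7, 9.8, 3.0.
Cumulative: 11.7, 30.1, 30.1, 30.1, 49.4, 57.2, 74.3, 90.5, 95.3, 114.4, 117.1, 126.9, 129.9.
The total first reaches 45 DD on day 5.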